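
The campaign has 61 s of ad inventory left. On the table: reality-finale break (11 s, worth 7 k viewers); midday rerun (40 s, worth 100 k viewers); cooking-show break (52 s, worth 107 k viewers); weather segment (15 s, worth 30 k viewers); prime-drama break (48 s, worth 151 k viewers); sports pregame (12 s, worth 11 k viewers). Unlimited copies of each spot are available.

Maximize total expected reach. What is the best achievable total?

162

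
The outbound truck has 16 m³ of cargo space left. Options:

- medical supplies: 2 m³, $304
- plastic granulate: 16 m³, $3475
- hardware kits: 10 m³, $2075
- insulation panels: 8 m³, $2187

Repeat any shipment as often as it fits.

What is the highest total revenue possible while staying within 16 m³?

4374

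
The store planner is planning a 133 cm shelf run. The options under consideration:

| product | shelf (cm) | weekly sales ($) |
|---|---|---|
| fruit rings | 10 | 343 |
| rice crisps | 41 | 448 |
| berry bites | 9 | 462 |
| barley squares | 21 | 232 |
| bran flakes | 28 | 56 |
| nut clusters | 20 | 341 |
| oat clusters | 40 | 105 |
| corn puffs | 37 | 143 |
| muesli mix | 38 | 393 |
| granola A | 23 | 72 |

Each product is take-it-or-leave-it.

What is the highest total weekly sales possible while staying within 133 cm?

Greedy by ratio would take fruit rings + rice crisps + berry bites + barley squares + nut clusters + granola A: 124 cm used, total 1898.
The 44 cm tied up in barley squares and granola A is better spent on muesli mix — total rises to 1987 (118 cm).

1987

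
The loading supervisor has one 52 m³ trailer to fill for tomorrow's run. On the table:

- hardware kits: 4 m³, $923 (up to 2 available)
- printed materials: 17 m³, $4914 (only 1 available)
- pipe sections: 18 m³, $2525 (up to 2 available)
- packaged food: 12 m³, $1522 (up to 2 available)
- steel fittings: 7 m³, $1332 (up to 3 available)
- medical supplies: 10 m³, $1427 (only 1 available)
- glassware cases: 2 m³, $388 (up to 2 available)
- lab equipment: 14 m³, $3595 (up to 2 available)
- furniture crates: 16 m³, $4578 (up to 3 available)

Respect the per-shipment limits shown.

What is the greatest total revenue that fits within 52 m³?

14657

Greedy by ratio would take printed materials + glassware cases + 2×furniture crates: 51 m³ used, total 14458.
Replace printed materials and glassware cases with hardware kits + furniture crates: the trade gains 199 net, giving 14657 at 52 m³.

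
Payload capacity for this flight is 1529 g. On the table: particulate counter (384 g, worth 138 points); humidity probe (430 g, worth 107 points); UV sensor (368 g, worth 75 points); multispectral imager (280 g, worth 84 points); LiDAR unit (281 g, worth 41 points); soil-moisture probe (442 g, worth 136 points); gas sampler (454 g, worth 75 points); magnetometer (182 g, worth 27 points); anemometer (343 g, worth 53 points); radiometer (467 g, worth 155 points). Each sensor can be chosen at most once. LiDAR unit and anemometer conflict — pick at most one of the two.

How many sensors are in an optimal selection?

Best achievable data value is 456.
particulate counter + soil-moisture probe + magnetometer + radiometer hits 456 at 1475 g.
All optima have 4 sensors.

4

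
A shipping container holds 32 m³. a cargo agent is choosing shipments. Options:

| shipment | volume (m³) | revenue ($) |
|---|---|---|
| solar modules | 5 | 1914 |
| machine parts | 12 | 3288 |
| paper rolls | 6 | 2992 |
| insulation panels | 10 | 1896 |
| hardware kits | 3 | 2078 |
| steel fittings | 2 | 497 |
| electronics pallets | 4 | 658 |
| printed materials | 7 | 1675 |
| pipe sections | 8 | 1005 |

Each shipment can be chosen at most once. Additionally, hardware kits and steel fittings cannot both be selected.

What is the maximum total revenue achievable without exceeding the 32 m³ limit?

10930

Ranking by ratio (revenue/m³): hardware kits 692.67, paper rolls 498.67, solar modules 382.80, machine parts 274.00.
Taking solar modules + machine parts + paper rolls + hardware kits + electronics pallets: 30 m³ used, 10930 in revenue.
That's the maximum — no feasible swap from here does better than 10930.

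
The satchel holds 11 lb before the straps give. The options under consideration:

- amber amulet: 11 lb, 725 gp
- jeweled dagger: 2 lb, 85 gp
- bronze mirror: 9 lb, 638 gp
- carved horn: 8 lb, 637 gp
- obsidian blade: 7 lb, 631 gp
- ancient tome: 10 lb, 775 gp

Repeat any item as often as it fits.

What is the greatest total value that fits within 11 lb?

801

Density check — obsidian blade 90.14, carved horn 79.62, ancient tome 77.50 are the best per lb.
2×jeweled dagger + obsidian blade uses 11 of the 11 lb and totals 801.
Nothing else within 11 lb beats 801.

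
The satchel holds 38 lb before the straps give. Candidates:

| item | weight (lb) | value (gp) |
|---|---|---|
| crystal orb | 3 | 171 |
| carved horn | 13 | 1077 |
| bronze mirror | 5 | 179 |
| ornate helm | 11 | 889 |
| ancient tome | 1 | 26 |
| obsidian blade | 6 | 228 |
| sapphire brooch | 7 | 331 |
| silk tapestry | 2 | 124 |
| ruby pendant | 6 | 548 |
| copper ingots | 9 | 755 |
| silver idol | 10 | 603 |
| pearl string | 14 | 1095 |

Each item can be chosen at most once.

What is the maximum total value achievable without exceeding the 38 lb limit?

A density-first pass picks crystal orb + carved horn + bronze mirror + silk tapestry + ruby pendant + copper ingots — 2854 at 38 lb.
But carved horn + ornate helm + pearl string fits in 38 lb and reaches 3061.
That's the maximum — no swap from here does better than 3061.

3061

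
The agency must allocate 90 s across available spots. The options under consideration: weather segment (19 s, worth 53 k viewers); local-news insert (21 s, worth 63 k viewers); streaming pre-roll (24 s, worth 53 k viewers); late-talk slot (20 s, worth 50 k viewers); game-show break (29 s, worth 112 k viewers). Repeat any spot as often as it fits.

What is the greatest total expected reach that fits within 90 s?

336

3×game-show break uses 87 of the 90 s and totals 336.
That's the maximum — no swap from here does better than 336.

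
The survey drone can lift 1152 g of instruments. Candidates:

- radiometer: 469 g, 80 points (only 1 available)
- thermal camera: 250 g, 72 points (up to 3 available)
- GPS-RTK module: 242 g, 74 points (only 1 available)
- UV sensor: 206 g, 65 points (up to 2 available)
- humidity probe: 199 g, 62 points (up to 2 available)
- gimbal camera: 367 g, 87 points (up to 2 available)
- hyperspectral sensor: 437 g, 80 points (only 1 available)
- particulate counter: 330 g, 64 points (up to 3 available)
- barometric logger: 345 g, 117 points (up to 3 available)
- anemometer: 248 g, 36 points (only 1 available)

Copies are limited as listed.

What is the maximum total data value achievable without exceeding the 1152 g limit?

The ratio heuristic lands on 3×barometric logger (351) but leaves 117 g idle.
Replace barometric logger with GPS-RTK module + UV sensor: the trade gains 22 net, giving 373 at 1138 g.

373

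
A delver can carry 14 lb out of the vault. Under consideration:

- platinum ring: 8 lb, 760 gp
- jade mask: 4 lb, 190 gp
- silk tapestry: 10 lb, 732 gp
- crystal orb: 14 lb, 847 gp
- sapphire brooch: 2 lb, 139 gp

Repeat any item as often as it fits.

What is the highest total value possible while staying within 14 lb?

1177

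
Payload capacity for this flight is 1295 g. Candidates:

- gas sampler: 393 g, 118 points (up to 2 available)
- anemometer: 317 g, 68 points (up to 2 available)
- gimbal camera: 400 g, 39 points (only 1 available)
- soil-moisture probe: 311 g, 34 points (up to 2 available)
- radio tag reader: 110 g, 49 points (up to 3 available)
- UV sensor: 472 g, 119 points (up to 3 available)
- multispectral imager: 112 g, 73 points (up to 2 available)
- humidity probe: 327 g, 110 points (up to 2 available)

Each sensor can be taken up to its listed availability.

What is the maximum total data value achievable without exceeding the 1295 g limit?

A density-first pass picks 3×radio tag reader + 2×multispectral imager + 2×humidity probe — 513 at 1208 g.
Dropping humidity probe frees 327 g; slotting in gas sampler (393 g) lifts the total to 521 at 1274 g.
Nothing else within 1295 g beats 521.

521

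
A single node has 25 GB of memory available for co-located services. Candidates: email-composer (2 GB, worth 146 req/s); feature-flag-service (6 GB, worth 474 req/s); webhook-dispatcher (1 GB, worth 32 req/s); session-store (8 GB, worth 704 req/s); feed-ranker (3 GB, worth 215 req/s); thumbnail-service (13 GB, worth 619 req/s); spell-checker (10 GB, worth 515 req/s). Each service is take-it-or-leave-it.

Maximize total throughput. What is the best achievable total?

Taking the top-ratio services first gives email-composer + feature-flag-service + webhook-dispatcher + session-store + feed-ranker for 1571 (20 GB).
Replace email-composer and feed-ranker with spell-checker: the trade gains 154 net, giving 1725 at 25 GB.

1725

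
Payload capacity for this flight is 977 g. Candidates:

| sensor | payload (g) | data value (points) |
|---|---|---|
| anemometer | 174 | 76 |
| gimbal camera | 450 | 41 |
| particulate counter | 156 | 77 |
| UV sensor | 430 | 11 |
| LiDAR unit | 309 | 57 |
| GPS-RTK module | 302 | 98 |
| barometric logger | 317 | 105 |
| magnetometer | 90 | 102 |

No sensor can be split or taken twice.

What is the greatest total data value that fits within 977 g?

382

The ratio heuristic lands on anemometer + particulate counter + barometric logger + magnetometer (360) but leaves 240 g idle.
The 174 g tied up in anemometer is better spent on GPS-RTK module — total rises to 382 (865 g).
That's the maximum — no swap from here does better than 382.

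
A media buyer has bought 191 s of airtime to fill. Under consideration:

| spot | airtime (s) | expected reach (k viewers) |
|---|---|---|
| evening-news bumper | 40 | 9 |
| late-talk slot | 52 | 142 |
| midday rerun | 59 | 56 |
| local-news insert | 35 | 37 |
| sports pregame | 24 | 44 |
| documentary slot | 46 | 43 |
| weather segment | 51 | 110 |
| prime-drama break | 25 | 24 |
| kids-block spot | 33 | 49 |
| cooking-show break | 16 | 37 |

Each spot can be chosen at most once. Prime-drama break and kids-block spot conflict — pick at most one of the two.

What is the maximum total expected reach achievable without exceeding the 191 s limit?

By expected reach per s: late-talk slot 2.73, cooking-show break 2.31, weather segment 2.16, sports pregame 1.83 lead.
Taking late-talk slot + sports pregame + weather segment + kids-block spot + cooking-show break: 176 s used, 382 in expected reach.
Next best is late-talk slot + sports pregame + documentary slot + weather segment + cooking-show break at 376 (189 s) — short by 6.

382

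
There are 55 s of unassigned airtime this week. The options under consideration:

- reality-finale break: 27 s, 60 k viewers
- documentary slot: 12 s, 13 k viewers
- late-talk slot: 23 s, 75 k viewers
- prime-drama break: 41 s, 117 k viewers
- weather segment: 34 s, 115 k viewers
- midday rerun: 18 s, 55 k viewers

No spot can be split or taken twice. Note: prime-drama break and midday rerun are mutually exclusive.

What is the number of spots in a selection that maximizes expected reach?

The maximum expected reach within 55 s is 170.
weather segment + midday rerun hits 170 at 52 s.
Every optimal selection uses 2 spots.

2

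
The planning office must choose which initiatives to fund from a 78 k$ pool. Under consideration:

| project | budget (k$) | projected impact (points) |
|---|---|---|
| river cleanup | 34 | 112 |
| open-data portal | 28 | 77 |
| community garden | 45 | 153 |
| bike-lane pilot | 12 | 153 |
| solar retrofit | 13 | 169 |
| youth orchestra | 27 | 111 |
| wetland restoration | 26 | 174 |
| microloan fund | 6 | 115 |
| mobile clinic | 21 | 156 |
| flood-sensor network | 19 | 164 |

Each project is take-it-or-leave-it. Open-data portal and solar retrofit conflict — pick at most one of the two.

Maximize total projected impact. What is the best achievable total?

775

Greedy by ratio would take bike-lane pilot + solar retrofit + microloan fund + mobile clinic + flood-sensor network: 71 k$ used, total 757.
Dropping mobile clinic frees 21 k$; slotting in wetland restoration (26 k$) lifts the total to 775 at 76 k$.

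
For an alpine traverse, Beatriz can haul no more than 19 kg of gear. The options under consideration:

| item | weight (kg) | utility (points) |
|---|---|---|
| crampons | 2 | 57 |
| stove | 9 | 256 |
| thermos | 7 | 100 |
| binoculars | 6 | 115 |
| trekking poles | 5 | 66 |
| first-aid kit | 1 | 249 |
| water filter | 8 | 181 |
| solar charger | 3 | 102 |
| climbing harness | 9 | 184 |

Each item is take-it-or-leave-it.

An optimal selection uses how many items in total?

4

Optimal total is 722.
For example stove + binoculars + first-aid kit + solar charger achieves it, using 19 kg.
Any selection reaching 722 contains exactly 4 items.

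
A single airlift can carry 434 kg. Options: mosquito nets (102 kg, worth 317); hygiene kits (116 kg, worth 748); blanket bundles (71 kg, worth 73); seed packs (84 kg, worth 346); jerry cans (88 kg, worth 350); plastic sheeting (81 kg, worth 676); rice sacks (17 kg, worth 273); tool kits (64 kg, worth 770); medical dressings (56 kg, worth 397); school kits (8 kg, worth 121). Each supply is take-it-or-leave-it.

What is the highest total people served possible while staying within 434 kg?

By people served per kg: rice sacks 16.06, school kits 15.12, tool kits 12.03 lead.
Greedy by ratio would take hygiene kits + seed packs + plastic sheeting + rice sacks + tool kits + medical dressings + school kits: 426 kg used, total 3331.
Dropping seed packs frees 84 kg; slotting in jerry cans (88 kg) lifts the total to 3335 at 430 kg.
That's the maximum — no swap from here does better than 3335.

3335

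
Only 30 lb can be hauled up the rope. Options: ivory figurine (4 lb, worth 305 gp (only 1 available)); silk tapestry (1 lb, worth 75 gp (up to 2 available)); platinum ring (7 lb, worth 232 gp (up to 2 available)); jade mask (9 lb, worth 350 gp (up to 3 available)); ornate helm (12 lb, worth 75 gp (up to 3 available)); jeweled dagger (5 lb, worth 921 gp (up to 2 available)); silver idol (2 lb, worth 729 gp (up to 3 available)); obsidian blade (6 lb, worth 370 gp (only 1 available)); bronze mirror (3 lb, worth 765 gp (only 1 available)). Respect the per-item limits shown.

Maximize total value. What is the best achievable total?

Filling by ratio: ivory figurine + 2×silk tapestry + 2×jeweled dagger + 3×silver idol + bronze mirror for 5249, with 5 lb left unused.
The 1 lb tied up in silk tapestry is better spent on obsidian blade — total rises to 5544 (30 lb).
No other feasible combination exceeds 5544.

5544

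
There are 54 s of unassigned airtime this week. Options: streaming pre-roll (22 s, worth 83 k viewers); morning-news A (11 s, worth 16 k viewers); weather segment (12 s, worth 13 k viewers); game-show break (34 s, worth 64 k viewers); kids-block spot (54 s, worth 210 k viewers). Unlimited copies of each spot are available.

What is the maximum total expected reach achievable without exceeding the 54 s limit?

210

Density check — kids-block spot 3.89, streaming pre-roll 3.77, game-show break 1.88 are the best per s.
Best packing: kids-block spot — 54 s, 210 total.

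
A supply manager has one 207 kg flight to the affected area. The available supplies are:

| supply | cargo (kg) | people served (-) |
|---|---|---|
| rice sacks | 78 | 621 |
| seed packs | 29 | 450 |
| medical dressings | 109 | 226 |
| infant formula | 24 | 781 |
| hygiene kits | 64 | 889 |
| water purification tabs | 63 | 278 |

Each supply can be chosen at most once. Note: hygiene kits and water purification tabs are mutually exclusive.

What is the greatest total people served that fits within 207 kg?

2741

Ranking by ratio (people served/kg): infant formula 32.54, seed packs 15.52, hygiene kits 13.89.
Best packing: rice sacks + seed packs + infant formula + hygiene kits — 195 kg, 2741 total.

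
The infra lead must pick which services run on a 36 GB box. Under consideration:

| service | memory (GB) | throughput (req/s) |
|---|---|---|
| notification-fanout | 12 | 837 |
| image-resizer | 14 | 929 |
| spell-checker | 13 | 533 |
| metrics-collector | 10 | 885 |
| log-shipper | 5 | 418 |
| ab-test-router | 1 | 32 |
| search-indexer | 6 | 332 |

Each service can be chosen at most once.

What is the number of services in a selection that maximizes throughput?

3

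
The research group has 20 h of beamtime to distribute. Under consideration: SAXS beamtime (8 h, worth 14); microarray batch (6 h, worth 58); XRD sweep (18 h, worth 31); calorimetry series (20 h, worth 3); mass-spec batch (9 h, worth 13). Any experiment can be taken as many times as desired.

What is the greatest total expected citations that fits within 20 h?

174

Best packing: 3×microarray batch — 18 h, 174 total.
No other feasible combination exceeds 174.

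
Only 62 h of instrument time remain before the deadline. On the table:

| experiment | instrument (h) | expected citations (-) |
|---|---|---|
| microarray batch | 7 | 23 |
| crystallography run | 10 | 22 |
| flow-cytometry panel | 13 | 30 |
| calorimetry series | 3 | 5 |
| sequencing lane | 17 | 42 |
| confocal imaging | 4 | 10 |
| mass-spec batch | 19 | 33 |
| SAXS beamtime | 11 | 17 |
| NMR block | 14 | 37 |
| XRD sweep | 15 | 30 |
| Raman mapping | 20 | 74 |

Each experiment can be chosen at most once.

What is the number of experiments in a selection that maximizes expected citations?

The maximum expected citations within 62 h is 186.
microarray batch + sequencing lane + confocal imaging + NMR block + Raman mapping hits 186 at 62 h.
All optima have 5 experiments.

5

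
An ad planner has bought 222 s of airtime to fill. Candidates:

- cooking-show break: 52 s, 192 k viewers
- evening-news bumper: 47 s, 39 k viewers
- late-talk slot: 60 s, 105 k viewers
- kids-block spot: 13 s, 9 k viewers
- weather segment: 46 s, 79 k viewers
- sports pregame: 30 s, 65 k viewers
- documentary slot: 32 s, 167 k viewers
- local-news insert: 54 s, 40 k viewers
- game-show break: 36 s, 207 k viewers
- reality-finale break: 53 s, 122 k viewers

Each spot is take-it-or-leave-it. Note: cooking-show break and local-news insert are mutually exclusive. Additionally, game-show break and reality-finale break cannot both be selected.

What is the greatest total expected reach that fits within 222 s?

Taking cooking-show break + late-talk slot + sports pregame + documentary slot + game-show break: 210 s used, 736 in expected reach.

736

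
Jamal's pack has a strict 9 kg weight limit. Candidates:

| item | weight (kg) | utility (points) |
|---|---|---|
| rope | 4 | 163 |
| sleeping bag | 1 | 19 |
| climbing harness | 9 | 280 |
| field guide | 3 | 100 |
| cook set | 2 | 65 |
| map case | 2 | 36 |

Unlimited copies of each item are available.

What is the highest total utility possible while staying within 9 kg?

Best packing: 2×rope + sleeping bag — 9 kg, 345 total.
No other feasible combination exceeds 345.

345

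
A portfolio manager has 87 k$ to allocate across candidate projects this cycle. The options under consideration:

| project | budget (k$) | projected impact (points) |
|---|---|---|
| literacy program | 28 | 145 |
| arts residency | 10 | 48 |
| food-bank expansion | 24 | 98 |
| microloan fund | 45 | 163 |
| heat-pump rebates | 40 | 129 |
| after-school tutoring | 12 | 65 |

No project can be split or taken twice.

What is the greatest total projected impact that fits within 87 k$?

373

The ratio heuristic lands on literacy program + arts residency + food-bank expansion + after-school tutoring (356) but leaves 13 k$ idle.
Replace arts residency and food-bank expansion with microloan fund: the trade gains 17 net, giving 373 at 85 k$.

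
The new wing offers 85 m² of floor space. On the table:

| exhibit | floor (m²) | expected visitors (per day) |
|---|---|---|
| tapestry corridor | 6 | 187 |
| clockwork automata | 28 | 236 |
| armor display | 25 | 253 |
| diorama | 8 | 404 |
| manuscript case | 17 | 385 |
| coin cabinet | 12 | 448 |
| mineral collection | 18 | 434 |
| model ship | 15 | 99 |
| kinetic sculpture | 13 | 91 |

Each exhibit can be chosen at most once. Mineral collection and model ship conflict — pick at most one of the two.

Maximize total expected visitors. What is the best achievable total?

1949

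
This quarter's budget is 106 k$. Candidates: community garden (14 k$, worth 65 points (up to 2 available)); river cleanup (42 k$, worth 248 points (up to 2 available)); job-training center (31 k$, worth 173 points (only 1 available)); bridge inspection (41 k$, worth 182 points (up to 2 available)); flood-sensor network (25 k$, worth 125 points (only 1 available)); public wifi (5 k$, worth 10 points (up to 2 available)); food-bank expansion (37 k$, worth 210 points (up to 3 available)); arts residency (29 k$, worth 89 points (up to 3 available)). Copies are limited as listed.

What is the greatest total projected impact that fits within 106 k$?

Ranking by ratio (projected impact/k$): river cleanup 5.90, food-bank expansion 5.68, job-training center 5.58, flood-sensor network 5.00.
Filling by ratio: community garden + 2×river cleanup + public wifi for 571, with 3 k$ left unused.
Reworking the packing: job-training center + 2×food-bank expansion uses 105 k$ and improves the total to 593.
No other feasible combination exceeds 593.

593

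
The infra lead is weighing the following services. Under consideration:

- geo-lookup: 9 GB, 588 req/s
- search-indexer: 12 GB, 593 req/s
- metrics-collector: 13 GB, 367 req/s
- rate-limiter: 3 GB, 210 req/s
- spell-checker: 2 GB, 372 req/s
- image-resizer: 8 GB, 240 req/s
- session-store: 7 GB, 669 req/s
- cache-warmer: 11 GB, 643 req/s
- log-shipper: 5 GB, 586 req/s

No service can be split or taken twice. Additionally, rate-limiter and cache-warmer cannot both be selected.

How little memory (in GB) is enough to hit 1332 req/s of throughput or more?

Need the lightest bundle worth ≥ 1332.
Taking spell-checker + session-store + log-shipper gives 1627 (≥ 1332) for 14 GB.
Any bundle with less than 14 GB falls short of 1332.

14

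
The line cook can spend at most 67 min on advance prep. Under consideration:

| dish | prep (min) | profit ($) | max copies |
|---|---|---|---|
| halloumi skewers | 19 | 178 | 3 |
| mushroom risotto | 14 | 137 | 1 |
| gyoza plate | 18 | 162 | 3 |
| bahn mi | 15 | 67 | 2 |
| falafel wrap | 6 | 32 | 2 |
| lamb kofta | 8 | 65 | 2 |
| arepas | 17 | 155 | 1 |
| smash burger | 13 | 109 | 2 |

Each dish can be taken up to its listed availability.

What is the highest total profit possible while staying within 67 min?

616

Taking the top-ratio dishes first gives 2×halloumi skewers + mushroom risotto + smash burger for 602 (65 min).
Dropping 2×halloumi skewers and smash burger frees 51 min; slotting in 2×gyoza plate + arepas (53 min) lifts the total to 616 at 67 min.
Every other selection either busts 67 min or exceeds an availability limit or fails to beat 616.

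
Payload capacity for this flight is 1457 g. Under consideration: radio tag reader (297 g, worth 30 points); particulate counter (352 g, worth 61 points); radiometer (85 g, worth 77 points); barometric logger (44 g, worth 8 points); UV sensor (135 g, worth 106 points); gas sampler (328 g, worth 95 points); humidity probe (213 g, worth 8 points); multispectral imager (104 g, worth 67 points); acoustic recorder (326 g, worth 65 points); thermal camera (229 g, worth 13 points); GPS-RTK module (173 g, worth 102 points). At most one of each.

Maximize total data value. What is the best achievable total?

542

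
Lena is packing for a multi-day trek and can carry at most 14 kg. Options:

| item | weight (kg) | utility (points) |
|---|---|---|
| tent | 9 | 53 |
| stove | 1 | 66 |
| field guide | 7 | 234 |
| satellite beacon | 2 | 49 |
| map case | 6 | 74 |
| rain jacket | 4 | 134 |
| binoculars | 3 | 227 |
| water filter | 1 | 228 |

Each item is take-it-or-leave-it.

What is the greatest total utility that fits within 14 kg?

804

Greedy by ratio would take stove + satellite beacon + rain jacket + binoculars + water filter: 11 kg used, total 704.
Replace rain jacket with field guide: the trade gains 100 net, giving 804 at 14 kg.
An exhaustive check of the 256 subsets confirms 804.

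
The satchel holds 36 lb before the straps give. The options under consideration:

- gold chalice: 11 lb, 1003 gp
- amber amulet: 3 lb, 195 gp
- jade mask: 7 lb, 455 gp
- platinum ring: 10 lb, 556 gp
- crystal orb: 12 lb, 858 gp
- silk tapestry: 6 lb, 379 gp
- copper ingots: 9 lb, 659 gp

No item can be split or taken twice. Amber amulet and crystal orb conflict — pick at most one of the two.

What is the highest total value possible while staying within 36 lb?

2695

Ranking by ratio (value/lb): gold chalice 91.18, copper ingots 73.22, crystal orb 71.50.
Gold chalice + jade mask + crystal orb + silk tapestry uses 36 of the 36 lb and totals 2695.
An exhaustive check of the 128 subsets confirms 2695.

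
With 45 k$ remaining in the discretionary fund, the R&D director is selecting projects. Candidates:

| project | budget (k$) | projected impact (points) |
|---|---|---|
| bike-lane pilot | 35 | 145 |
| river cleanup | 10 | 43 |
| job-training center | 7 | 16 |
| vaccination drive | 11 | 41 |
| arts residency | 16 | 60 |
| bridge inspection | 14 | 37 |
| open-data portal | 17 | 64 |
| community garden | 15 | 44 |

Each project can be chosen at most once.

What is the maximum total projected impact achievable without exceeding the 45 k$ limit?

188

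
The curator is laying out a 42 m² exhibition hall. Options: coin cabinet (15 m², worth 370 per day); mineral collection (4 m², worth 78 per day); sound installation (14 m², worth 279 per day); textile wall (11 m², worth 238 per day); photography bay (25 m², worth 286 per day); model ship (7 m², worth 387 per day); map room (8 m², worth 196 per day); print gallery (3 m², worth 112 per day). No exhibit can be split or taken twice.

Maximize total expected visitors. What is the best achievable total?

Taking the top-ratio exhibits first gives coin cabinet + mineral collection + model ship + map room + print gallery for 1143 (37 m²).
The 7 m² tied up in mineral collection and print gallery is better spent on textile wall — total rises to 1191 (41 m²).
The closest alternative, coin cabinet + mineral collection + textile wall + model ship + print gallery, reaches only 1185.

1191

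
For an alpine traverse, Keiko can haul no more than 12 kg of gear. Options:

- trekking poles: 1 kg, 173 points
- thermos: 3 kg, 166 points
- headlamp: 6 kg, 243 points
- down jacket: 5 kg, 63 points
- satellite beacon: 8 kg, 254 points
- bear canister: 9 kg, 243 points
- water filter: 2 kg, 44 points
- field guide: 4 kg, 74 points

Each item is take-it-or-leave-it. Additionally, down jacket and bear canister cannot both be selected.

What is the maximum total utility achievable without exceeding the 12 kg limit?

Trekking poles + thermos + headlamp + water filter uses 12 of the 12 kg and totals 626.
Every other selection either busts 12 kg or breaks a pairing rule or fails to beat 626.

626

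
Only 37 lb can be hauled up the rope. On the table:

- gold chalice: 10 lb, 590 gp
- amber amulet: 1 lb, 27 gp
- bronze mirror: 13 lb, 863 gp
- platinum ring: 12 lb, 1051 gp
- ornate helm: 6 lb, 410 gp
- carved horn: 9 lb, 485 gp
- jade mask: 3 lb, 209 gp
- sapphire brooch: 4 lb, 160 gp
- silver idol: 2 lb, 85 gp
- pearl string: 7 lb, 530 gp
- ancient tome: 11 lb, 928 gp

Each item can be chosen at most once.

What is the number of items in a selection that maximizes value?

5

Best achievable value is 2946.
One optimal bundle: amber amulet + platinum ring + ornate helm + pearl string + ancient tome (37 lb).
Any selection reaching 2946 contains exactly 5 items.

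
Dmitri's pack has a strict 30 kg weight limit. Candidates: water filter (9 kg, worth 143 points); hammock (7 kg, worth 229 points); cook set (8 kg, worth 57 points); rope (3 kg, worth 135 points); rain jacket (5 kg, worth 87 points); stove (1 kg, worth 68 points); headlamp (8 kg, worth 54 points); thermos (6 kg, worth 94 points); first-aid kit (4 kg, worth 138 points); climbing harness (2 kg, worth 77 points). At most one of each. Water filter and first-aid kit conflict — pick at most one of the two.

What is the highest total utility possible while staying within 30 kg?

Taking hammock + rope + rain jacket + stove + thermos + first-aid kit + climbing harness: 28 kg used, 828 in utility.
That's the maximum — no feasible swap from here does better than 828.

828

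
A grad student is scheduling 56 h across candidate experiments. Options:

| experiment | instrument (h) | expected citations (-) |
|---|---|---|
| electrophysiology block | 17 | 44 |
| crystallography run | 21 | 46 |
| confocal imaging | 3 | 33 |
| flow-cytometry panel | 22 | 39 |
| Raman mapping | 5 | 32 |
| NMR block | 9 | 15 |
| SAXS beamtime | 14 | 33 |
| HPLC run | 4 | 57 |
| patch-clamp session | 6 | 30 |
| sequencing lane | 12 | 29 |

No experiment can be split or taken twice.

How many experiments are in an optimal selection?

The maximum expected citations within 56 h is 242.
One optimal bundle: electrophysiology block + crystallography run + confocal imaging + Raman mapping + HPLC run + patch-clamp session (56 h).
Every optimal selection uses 6 experiments.

6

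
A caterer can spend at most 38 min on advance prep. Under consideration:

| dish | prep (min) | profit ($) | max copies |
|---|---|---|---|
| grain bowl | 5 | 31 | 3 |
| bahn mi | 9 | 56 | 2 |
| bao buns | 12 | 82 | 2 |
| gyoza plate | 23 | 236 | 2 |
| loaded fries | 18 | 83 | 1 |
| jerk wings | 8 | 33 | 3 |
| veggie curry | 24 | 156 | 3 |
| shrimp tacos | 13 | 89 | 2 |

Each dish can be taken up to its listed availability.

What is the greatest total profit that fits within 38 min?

By profit per min: gyoza plate 10.26, shrimp tacos 6.85, bao buns 6.83 lead.
Taking the top-ratio dishes first gives gyoza plate + shrimp tacos for 325 (36 min).
Dropping shrimp tacos frees 13 min; slotting in 3×grain bowl (15 min) lifts the total to 329 at 38 min.

329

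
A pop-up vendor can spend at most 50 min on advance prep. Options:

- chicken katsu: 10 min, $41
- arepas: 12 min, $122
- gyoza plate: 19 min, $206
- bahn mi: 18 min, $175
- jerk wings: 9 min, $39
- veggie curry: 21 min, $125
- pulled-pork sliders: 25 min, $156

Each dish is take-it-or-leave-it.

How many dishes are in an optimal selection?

3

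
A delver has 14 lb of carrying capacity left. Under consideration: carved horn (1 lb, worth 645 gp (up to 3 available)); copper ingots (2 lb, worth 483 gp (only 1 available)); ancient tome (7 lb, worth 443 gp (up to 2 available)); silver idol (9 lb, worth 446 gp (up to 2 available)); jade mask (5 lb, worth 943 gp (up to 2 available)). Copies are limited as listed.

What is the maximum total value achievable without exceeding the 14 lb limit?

3821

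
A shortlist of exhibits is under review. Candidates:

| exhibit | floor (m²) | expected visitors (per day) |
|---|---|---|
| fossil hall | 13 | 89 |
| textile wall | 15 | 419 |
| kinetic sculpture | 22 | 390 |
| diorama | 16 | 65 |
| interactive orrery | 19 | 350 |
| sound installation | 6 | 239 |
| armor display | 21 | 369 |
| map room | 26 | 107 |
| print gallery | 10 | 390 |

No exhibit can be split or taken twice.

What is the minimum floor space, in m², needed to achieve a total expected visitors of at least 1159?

Look for the lowest-floor combination reaching 1159.
textile wall + interactive orrery + print gallery reaches 1159 using 44 m².
Below 44 m² the best achievable stays under 1159.

44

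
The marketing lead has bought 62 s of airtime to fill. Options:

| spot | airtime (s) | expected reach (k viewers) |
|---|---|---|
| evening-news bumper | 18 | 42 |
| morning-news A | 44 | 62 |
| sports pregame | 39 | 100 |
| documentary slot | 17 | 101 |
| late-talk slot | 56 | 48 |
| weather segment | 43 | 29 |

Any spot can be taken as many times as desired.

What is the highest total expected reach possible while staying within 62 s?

303

Best packing: 3×documentary slot — 51 s, 303 total.
That's the maximum — no swap from here does better than 303.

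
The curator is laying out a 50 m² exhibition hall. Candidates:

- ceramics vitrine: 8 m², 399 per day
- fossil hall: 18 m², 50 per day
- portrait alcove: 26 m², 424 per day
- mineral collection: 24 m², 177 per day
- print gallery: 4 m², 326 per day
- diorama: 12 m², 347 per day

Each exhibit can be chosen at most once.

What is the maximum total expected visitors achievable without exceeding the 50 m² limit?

Ranking by ratio (expected visitors/m²): print gallery 81.50, ceramics vitrine 49.88, diorama 28.92.
Ceramics vitrine + portrait alcove + print gallery + diorama uses 50 of the 50 m² and totals 1496.

1496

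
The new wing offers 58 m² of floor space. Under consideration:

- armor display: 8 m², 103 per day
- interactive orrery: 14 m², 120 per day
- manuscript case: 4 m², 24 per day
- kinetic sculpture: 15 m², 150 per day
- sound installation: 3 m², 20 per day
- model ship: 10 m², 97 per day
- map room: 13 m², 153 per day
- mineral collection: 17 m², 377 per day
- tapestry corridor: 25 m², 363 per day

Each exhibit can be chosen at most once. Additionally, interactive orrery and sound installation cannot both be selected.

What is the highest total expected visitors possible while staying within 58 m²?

913

Ranking by ratio (expected visitors/m²): mineral collection 22.18, tapestry corridor 14.52, armor display 12.88, map room 11.77.
Filling by ratio: armor display + manuscript case + sound installation + mineral collection + tapestry corridor for 887, with 1 m² left unused.
Dropping armor display and manuscript case frees 12 m²; slotting in map room (13 m²) lifts the total to 913 at 58 m².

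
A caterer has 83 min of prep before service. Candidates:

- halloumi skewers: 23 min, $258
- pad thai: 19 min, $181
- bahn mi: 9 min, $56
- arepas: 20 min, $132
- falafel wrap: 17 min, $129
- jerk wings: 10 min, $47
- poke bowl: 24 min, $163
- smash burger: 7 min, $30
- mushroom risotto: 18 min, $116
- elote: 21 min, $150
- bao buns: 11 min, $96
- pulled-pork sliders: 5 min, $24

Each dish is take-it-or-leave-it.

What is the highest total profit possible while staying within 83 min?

Ranking by ratio (profit/min): halloumi skewers 11.22, pad thai 9.53, bao buns 8.73.
Filling by ratio: halloumi skewers + pad thai + bahn mi + falafel wrap + bao buns for 720, with 4 min left unused.
Dropping falafel wrap frees 17 min; slotting in elote (21 min) lifts the total to 741 at 83 min.
Every other selection either busts 83 min or fails to beat 741.

741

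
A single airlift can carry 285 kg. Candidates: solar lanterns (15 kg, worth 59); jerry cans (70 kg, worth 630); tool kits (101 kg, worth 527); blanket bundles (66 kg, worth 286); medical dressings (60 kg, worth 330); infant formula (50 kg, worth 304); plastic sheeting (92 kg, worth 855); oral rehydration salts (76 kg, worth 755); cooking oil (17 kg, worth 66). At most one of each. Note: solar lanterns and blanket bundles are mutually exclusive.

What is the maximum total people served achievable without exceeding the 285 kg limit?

2365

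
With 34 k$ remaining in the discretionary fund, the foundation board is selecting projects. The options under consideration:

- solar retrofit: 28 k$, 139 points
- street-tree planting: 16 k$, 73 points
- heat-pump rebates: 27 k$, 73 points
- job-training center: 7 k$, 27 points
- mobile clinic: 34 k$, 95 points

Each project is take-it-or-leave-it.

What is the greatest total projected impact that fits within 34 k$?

139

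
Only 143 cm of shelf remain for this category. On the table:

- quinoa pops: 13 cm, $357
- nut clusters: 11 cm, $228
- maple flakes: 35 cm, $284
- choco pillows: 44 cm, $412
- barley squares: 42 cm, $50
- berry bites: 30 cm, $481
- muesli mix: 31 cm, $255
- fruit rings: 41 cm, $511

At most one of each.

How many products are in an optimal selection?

5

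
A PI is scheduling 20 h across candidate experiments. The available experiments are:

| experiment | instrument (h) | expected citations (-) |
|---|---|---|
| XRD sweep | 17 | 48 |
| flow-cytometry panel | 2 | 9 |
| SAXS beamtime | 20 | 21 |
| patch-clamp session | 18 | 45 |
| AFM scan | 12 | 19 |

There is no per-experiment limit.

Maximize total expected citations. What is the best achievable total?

90

The ratio ordering already packs tightly: 10×flow-cytometry panel, 20 h, 90.
That's the maximum — no swap from here does better than 90.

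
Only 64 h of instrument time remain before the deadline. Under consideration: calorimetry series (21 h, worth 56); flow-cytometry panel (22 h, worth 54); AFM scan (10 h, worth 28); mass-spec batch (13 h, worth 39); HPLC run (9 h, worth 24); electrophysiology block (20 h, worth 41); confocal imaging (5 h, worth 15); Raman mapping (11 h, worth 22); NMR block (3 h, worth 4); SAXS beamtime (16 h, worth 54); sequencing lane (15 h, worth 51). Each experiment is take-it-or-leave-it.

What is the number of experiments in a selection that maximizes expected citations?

5

Best achievable expected citations is 196.
One optimal bundle: AFM scan + mass-spec batch + HPLC run + SAXS beamtime + sequencing lane (63 h).
All optima have 5 experiments.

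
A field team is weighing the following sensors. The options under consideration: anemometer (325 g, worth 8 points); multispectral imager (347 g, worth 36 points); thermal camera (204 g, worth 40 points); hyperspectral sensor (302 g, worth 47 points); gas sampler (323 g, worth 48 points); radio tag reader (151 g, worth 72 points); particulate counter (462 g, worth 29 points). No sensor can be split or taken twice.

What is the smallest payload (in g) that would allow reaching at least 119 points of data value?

Look for the lowest-payload combination reaching 119.
hyperspectral sensor + radio tag reader: 119 data value at 453 g.
Any bundle with less than 453 g falls short of 119.

453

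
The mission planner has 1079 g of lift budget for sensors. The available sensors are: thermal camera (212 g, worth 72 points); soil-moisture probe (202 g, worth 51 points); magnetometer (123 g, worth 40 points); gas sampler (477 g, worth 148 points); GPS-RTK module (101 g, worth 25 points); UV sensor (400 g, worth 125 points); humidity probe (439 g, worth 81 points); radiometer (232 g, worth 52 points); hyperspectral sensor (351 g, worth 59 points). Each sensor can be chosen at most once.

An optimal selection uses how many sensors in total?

3

The maximum data value within 1079 g is 324.
One optimal bundle: soil-moisture probe + gas sampler + UV sensor (1079 g).
Every optimal selection uses 3 sensors.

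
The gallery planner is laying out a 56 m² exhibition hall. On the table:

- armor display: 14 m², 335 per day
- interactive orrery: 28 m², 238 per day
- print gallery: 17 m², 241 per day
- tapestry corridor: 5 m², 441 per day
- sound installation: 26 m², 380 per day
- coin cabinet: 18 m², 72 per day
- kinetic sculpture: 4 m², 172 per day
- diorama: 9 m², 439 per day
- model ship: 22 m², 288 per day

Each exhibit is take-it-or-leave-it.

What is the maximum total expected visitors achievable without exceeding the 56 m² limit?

Density check — tapestry corridor 88.20, diorama 48.78, kinetic sculpture 43.00, armor display 23.93 are the best per m².
Taking the top-ratio exhibits first gives armor display + print gallery + tapestry corridor + kinetic sculpture + diorama for 1628 (49 m²).
The 17 m² tied up in print gallery is better spent on model ship — total rises to 1675 (54 m²).

1675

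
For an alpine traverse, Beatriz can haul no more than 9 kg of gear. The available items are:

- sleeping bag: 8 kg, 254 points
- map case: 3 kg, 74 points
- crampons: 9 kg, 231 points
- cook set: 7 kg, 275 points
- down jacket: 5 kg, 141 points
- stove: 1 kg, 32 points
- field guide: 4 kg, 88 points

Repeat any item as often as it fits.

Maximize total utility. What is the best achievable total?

339

Best packing: cook set + 2×stove — 9 kg, 339 total.
That's the maximum — no swap from here does better than 339.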